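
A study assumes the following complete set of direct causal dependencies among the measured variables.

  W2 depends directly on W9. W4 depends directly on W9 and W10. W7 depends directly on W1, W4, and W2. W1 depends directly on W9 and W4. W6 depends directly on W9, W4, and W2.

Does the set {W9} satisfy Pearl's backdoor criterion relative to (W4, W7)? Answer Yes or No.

Yes

Backdoor paths from W4 to W7 (paths whose first edge points into W4):
  P1: W4 <- W9 -> W2 -> W7
  P2: W4 <- W9 -> W1 -> W7
  P3: W4 <- W9 -> W6 <- W2 -> W7
Condition 1 (no descendant of W4 in the set): holds — descendants of W4 are {W1, W6, W7}; none are in {W9}.
Condition 2 (every backdoor path blocked by {W9}):
  P1: blocked at fork node W9 ∈ conditioning set.
  P2: blocked at fork node W9 ∈ conditioning set.
  P3: blocked at fork node W9 ∈ conditioning set.
{W9} satisfies the backdoor criterion.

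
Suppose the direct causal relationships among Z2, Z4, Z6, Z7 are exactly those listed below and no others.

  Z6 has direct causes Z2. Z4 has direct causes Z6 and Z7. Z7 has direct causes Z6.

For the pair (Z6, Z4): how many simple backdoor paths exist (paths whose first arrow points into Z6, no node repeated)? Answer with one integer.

A backdoor path from Z6 to Z4 is any simple undirected path whose first edge points into Z6 (i.e. leaves Z6 via a parent).
Parents of Z6: {Z2}.
No simple path from any parent of Z6 reaches Z4 without revisiting Z6, so there are no backdoor paths.

0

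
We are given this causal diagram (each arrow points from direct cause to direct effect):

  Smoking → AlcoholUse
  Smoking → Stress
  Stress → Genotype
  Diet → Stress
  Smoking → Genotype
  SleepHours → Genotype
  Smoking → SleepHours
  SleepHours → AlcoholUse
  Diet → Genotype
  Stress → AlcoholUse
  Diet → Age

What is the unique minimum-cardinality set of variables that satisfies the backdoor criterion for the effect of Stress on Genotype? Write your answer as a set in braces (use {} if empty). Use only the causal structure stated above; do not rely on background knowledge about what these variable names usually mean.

{Diet, Smoking}

Variables eligible for adjustment (non-descendants of Stress, excluding Stress and Genotype): {Age, Diet, SleepHours, Smoking}.
Backdoor paths from Stress to Genotype:
  P1: Stress <- Diet -> Genotype
  P2: Stress <- Smoking -> SleepHours -> Genotype
  P3: Stress <- Smoking -> AlcoholUse <- SleepHours -> Genotype
  P4: Stress <- Smoking -> Genotype
The empty set is not sufficient: P1 (Stress <- Diet -> Genotype) has no collider blocking it and no conditioned non-collider, so it is open.
Try {Diet, Smoking}:
  P1: blocked at fork node Diet ∈ conditioning set.
  P2: blocked at fork node Smoking ∈ conditioning set.
  P3: blocked at fork node Smoking ∈ conditioning set.
  P4: blocked at fork node Smoking ∈ conditioning set.
{Diet, Smoking} contains no descendant of Stress and blocks every backdoor path.
Every element of {Diet, Smoking} is needed (dropping Diet leaves P1 open; dropping Smoking leaves P2 open), so no proper subset is valid.
Among all size-2 subsets of the eligible variables, only {Diet, Smoking} blocks every backdoor path, so it is the unique smallest valid adjustment set.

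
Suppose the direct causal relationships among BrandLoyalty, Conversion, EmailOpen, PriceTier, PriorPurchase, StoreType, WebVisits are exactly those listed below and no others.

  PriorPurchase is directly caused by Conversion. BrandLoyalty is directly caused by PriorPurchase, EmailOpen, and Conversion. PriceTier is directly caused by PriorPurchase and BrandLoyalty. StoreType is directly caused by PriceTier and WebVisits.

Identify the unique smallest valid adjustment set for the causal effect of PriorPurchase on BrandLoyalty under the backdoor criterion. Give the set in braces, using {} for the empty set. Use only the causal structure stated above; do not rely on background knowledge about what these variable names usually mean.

Variables eligible for adjustment (non-descendants of PriorPurchase, excluding PriorPurchase and BrandLoyalty): {Conversion, EmailOpen, WebVisits}.
Backdoor paths from PriorPurchase to BrandLoyalty:
  P1: PriorPurchase <- Conversion -> BrandLoyalty
The empty set is not sufficient: P1 (PriorPurchase <- Conversion -> BrandLoyalty) has no collider blocking it and no conditioned non-collider, so it is open.
Try {Conversion}:
  P1: blocked at fork node Conversion ∈ conditioning set.
{Conversion} contains no descendant of PriorPurchase and blocks every backdoor path.
No other singleton works — e.g. {EmailOpen} leaves P1 open — so {Conversion} is the unique smallest valid adjustment set.

{Conversion}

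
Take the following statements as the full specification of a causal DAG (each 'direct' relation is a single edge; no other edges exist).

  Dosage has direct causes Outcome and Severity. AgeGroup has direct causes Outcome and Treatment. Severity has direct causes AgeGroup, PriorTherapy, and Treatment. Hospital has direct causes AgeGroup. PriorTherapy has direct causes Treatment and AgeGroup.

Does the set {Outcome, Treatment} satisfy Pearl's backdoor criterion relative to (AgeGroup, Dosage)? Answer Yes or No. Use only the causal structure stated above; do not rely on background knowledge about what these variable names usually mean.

Backdoor paths from AgeGroup to Dosage (paths whose first edge points into AgeGroup):
  P1: AgeGroup <- Treatment -> PriorTherapy -> Severity -> Dosage
  P2: AgeGroup <- Treatment -> Severity -> Dosage
  P3: AgeGroup <- Outcome -> Dosage
Condition 1 (no descendant of AgeGroup in the set): holds — descendants of AgeGroup are {Dosage, Hospital, PriorTherapy, Severity}; none are in {Outcome, Treatment}.
Condition 2 (every backdoor path blocked by {Outcome, Treatment}):
  P1: blocked at fork node Treatment ∈ conditioning set.
  P2: blocked at fork node Treatment ∈ conditioning set.
  P3: blocked at fork node Outcome ∈ conditioning set.
{Outcome, Treatment} satisfies the backdoor criterion.

Yes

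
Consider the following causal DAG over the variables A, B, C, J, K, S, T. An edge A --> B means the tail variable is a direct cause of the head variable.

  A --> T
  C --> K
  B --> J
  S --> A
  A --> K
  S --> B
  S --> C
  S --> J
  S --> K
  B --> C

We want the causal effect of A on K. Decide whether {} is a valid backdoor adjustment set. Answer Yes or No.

Backdoor paths from A to K (paths whose first edge points into A):
  P1: A <- S -> B -> C -> K
  P2: A <- S -> C -> K
  P3: A <- S -> K
  P4: A <- S -> J <- B -> C -> K
Condition 1 (no descendant of A in the set): holds — descendants of A are {K, T}; none are in {}.
Condition 2 (every backdoor path blocked by {}):
  P1: open — no interior node is in the conditioning set.
  P2: open — no interior node is in the conditioning set.
  P3: open — no interior node is in the conditioning set.
  P4: blocked at collider J (neither it nor any descendant is in the conditioning set).
{} does not satisfy the backdoor criterion.

No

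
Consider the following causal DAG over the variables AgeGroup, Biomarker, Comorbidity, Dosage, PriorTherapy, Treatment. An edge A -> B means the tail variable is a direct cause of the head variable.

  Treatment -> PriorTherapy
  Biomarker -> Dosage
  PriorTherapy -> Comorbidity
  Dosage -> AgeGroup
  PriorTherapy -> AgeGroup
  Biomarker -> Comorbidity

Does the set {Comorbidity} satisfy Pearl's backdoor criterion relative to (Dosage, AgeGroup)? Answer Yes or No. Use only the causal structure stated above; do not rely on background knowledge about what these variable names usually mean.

No

Backdoor paths from Dosage to AgeGroup (paths whose first edge points into Dosage):
  P1: Dosage <- Biomarker -> Comorbidity <- PriorTherapy -> AgeGroup
Condition 1 (no descendant of Dosage in the set): holds — descendants of Dosage are {AgeGroup}; none are in {Comorbidity}.
Condition 2 (every backdoor path blocked by {Comorbidity}):
  P1: open — collider(s) Comorbidity are conditioned on (or have a conditioned descendant) and no non-collider on the path is in the set.
{Comorbidity} does not satisfy the backdoor criterion.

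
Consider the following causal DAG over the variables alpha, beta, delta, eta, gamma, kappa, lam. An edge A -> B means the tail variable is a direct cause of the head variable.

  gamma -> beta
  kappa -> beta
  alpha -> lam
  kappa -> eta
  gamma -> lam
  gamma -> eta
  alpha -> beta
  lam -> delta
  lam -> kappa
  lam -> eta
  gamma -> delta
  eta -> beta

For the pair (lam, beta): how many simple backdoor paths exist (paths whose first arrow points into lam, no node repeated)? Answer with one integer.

4

A backdoor path from lam to beta is any simple undirected path whose first edge points into lam (i.e. leaves lam via a parent).
Parents of lam: {alpha, gamma}.
Enumerating:
  P1: lam <- alpha -> beta
  P2: lam <- gamma -> eta <- kappa -> beta
  P3: lam <- gamma -> eta -> beta
  P4: lam <- gamma -> beta
That exhausts the simple backdoor paths. Count: 4.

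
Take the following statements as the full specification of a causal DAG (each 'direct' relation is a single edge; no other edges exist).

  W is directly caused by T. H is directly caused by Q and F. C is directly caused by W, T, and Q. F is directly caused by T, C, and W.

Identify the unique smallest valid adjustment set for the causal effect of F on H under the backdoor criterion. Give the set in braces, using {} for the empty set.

Variables eligible for adjustment (non-descendants of F, excluding F and H): {C, Q, T, W}.
Backdoor paths from F to H:
  P1: F <- T -> W -> C <- Q -> H
  P2: F <- T -> C <- Q -> H
  P3: F <- W <- T -> C <- Q -> H
  P4: F <- W -> C <- Q -> H
  P5: F <- C <- Q -> H
The empty set is not sufficient: P5 (F <- C <- Q -> H) has no collider blocking it and no conditioned non-collider, so it is open.
Try {Q}:
  P1: blocked at collider C (neither it nor any descendant is in the conditioning set).
  P2: blocked at collider C (neither it nor any descendant is in the conditioning set).
  P3: blocked at collider C (neither it nor any descendant is in the conditioning set).
  P4: blocked at collider C (neither it nor any descendant is in the conditioning set).
  P5: blocked at fork node Q ∈ conditioning set.
{Q} contains no descendant of F and blocks every backdoor path.
No other singleton works — e.g. {T} leaves P5 open — so {Q} is the unique smallest valid adjustment set.

{Q}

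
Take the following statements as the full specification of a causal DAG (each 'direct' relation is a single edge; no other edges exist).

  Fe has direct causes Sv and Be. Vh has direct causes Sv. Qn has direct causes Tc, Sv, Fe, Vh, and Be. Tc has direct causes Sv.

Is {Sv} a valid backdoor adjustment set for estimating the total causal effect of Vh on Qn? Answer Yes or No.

Backdoor paths from Vh to Qn (paths whose first edge points into Vh):
  P1: Vh <- Sv -> Tc -> Qn
  P2: Vh <- Sv -> Fe <- Be -> Qn
  P3: Vh <- Sv -> Fe -> Qn
  P4: Vh <- Sv -> Qn
Condition 1 (no descendant of Vh in the set): holds — descendants of Vh are {Qn}; none are in {Sv}.
Condition 2 (every backdoor path blocked by {Sv}):
  P1: blocked at fork node Sv ∈ conditioning set.
  P2: blocked at fork node Sv ∈ conditioning set.
  P3: blocked at fork node Sv ∈ conditioning set.
  P4: blocked at fork node Sv ∈ conditioning set.
{Sv} satisfies the backdoor criterion.

Yes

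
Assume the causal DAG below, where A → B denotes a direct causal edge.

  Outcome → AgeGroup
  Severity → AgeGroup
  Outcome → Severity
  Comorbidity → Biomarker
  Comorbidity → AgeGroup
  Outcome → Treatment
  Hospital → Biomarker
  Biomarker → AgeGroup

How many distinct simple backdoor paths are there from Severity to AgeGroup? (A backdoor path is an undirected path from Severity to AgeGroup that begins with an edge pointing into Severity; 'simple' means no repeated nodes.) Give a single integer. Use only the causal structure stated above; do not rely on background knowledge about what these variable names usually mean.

1

A backdoor path from Severity to AgeGroup is any simple undirected path whose first edge points into Severity (i.e. leaves Severity via a parent).
Parents of Severity: {Outcome}.
Enumerating:
  P1: Severity <- Outcome -> AgeGroup
That exhausts the simple backdoor paths. Count: 1.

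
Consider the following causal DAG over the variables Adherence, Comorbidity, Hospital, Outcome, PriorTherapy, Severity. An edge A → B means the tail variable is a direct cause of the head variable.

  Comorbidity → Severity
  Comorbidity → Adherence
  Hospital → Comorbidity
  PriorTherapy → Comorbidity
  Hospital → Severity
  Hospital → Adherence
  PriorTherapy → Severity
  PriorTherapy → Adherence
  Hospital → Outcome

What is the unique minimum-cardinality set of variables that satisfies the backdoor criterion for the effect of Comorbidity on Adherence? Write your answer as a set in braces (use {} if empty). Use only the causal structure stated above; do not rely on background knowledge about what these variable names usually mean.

Variables eligible for adjustment (non-descendants of Comorbidity, excluding Comorbidity and Adherence): {Hospital, Outcome, PriorTherapy}.
Backdoor paths from Comorbidity to Adherence:
  P1: Comorbidity <- Hospital -> Severity <- PriorTherapy -> Adherence
  P2: Comorbidity <- Hospital -> Adherence
  P3: Comorbidity <- PriorTherapy -> Severity <- Hospital -> Adherence
  P4: Comorbidity <- PriorTherapy -> Adherence
The empty set is not sufficient: P2 (Comorbidity <- Hospital -> Adherence) has no collider blocking it and no conditioned non-collider, so it is open.
Try {Hospital, PriorTherapy}:
  P1: blocked at fork node Hospital ∈ conditioning set.
  P2: blocked at fork node Hospital ∈ conditioning set.
  P3: blocked at fork node PriorTherapy ∈ conditioning set.
  P4: blocked at fork node PriorTherapy ∈ conditioning set.
{Hospital, PriorTherapy} contains no descendant of Comorbidity and blocks every backdoor path.
Every element of {Hospital, PriorTherapy} is needed (dropping Hospital leaves P2 open; dropping PriorTherapy leaves P4 open), so no proper subset is valid.
Among all size-2 subsets of the eligible variables, only {Hospital, PriorTherapy} blocks every backdoor path, so it is the unique smallest valid adjustment set.

{Hospital, PriorTherapy}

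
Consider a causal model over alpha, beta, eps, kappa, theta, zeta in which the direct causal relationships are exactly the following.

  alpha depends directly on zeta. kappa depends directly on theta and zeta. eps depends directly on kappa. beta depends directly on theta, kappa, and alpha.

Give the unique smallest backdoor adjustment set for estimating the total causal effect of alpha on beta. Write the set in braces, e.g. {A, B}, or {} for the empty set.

{zeta}

Variables eligible for adjustment (non-descendants of alpha, excluding alpha and beta): {eps, kappa, theta, zeta}.
Backdoor paths from alpha to beta:
  P1: alpha <- zeta -> kappa <- theta -> beta
  P2: alpha <- zeta -> kappa -> beta
The empty set is not sufficient: P2 (alpha <- zeta -> kappa -> beta) has no collider blocking it and no conditioned non-collider, so it is open.
Try {zeta}:
  P1: blocked at fork node zeta ∈ conditioning set.
  P2: blocked at fork node zeta ∈ conditioning set.
{zeta} contains no descendant of alpha and blocks every backdoor path.
No other singleton works — e.g. {theta} leaves P2 open — so {zeta} is the unique smallest valid adjustment set.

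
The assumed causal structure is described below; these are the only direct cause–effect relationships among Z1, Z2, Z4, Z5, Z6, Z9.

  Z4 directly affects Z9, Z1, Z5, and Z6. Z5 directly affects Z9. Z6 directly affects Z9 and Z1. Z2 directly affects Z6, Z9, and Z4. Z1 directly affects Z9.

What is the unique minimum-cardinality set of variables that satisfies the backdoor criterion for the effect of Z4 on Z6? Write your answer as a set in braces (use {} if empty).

{Z2}

Variables eligible for adjustment (non-descendants of Z4, excluding Z4 and Z6): {Z2}.
Backdoor paths from Z4 to Z6:
  P1: Z4 <- Z2 -> Z6
  P2: Z4 <- Z2 -> Z9 <- Z6
  P3: Z4 <- Z2 -> Z9 <- Z1 <- Z6
The empty set is not sufficient: P1 (Z4 <- Z2 -> Z6) has no collider blocking it and no conditioned non-collider, so it is open.
Try {Z2}:
  P1: blocked at fork node Z2 ∈ conditioning set.
  P2: blocked at fork node Z2 ∈ conditioning set.
  P3: blocked at fork node Z2 ∈ conditioning set.
{Z2} contains no descendant of Z4 and blocks every backdoor path.
{Z2} is the unique smallest valid adjustment set.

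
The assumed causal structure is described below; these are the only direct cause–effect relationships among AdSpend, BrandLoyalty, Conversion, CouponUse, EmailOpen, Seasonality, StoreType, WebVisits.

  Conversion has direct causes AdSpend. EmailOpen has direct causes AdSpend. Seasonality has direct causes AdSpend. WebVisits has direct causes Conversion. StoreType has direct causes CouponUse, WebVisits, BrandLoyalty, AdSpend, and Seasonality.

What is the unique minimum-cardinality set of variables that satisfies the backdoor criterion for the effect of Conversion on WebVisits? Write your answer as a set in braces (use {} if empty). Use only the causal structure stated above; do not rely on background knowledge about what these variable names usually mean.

Variables eligible for adjustment (non-descendants of Conversion, excluding Conversion and WebVisits): {AdSpend, BrandLoyalty, CouponUse, EmailOpen, Seasonality}.
Backdoor paths from Conversion to WebVisits:
  P1: Conversion <- AdSpend -> Seasonality -> StoreType <- WebVisits
  P2: Conversion <- AdSpend -> StoreType <- WebVisits
Each backdoor path contains an unconditioned collider, so every path is already blocked with the empty conditioning set:
  P1: blocked at collider StoreType (neither it nor any descendant is in the conditioning set).
  P2: blocked at collider StoreType (neither it nor any descendant is in the conditioning set).
The empty set is therefore the unique smallest valid set.

{}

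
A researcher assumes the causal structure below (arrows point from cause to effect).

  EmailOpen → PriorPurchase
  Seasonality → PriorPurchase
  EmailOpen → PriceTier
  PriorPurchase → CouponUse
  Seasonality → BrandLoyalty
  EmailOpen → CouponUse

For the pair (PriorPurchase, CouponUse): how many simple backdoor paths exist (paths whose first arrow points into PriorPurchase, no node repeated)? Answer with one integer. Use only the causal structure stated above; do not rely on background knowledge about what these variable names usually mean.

A backdoor path from PriorPurchase to CouponUse is any simple undirected path whose first edge points into PriorPurchase (i.e. leaves PriorPurchase via a parent).
Parents of PriorPurchase: {EmailOpen, Seasonality}.
Enumerating:
  P1: PriorPurchase <- EmailOpen -> CouponUse
That exhausts the simple backdoor paths. Count: 1.

1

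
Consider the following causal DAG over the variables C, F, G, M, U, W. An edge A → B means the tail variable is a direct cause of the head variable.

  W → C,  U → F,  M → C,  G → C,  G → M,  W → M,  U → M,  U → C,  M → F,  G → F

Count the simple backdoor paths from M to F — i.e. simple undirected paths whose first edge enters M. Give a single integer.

6

A backdoor path from M to F is any simple undirected path whose first edge points into M (i.e. leaves M via a parent).
Parents of M: {G, U, W}.
Enumerating:
  P1: M <- W -> C <- U -> F
  P2: M <- W -> C <- G -> F
  P3: M <- U -> F
  P4: M <- U -> C <- G -> F
  P5: M <- G -> F
  P6: M <- G -> C <- U -> F
That exhausts the simple backdoor paths. Count: 6.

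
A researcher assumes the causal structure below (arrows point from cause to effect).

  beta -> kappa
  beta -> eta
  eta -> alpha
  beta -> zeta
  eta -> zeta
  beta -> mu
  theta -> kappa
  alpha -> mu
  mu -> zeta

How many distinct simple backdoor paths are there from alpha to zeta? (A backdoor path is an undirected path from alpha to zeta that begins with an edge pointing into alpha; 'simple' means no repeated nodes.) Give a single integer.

3

A backdoor path from alpha to zeta is any simple undirected path whose first edge points into alpha (i.e. leaves alpha via a parent).
Parents of alpha: {eta}.
Enumerating:
  P1: alpha <- eta <- beta -> mu -> zeta
  P2: alpha <- eta <- beta -> zeta
  P3: alpha <- eta -> zeta
That exhausts the simple backdoor paths. Count: 3.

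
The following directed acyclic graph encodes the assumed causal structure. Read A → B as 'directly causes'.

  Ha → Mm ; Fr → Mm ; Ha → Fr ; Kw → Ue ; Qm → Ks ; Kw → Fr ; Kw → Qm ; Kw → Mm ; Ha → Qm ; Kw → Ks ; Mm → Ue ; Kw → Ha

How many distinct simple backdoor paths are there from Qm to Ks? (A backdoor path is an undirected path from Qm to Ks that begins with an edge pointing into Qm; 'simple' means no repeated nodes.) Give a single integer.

8

A backdoor path from Qm to Ks is any simple undirected path whose first edge points into Qm (i.e. leaves Qm via a parent).
Parents of Qm: {Ha, Kw}.
Enumerating:
  P1: Qm <- Kw -> Ks
  P2: Qm <- Ha <- Kw -> Ks
  P3: Qm <- Ha -> Fr <- Kw -> Ks
  P4: Qm <- Ha -> Fr -> Mm <- Kw -> Ks
  P5: Qm <- Ha -> Fr -> Mm -> Ue <- Kw -> Ks
  P6: Qm <- Ha -> Mm <- Kw -> Ks
  P7: Qm <- Ha -> Mm <- Fr <- Kw -> Ks
  P8: Qm <- Ha -> Mm -> Ue <- Kw -> Ks
That exhausts the simple backdoor paths. Count: 8.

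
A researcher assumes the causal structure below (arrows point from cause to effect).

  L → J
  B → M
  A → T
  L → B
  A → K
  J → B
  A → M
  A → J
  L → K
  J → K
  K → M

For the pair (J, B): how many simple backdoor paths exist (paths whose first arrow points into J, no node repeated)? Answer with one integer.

A backdoor path from J to B is any simple undirected path whose first edge points into J (i.e. leaves J via a parent).
Parents of J: {A, L}.
Enumerating:
  P1: J <- A -> K <- L -> B
  P2: J <- A -> K -> M <- B
  P3: J <- A -> M <- B
  P4: J <- A -> M <- K <- L -> B
  P5: J <- L -> B
  P6: J <- L -> K <- A -> M <- B
  P7: J <- L -> K -> M <- B
That exhausts the simple backdoor paths. Count: 7.

7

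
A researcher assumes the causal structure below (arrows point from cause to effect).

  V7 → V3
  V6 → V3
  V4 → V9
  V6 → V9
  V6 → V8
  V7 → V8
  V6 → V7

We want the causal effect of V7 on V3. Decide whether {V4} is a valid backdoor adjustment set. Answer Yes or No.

Backdoor paths from V7 to V3 (paths whose first edge points into V7):
  P1: V7 <- V6 -> V3
Condition 1 (no descendant of V7 in the set): holds — descendants of V7 are {V3, V8}; none are in {V4}.
Condition 2 (every backdoor path blocked by {V4}):
  P1: open — no interior node is in the conditioning set.
{V4} does not satisfy the backdoor criterion.

No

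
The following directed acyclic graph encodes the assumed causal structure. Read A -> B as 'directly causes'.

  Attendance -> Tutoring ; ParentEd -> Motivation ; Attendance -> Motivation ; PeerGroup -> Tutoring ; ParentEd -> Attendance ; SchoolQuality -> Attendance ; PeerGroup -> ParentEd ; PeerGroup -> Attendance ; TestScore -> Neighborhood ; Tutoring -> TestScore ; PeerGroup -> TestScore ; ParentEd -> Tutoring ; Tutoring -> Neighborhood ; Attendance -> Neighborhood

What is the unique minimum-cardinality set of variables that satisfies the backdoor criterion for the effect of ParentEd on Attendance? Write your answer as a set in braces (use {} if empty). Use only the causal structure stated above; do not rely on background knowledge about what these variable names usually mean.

Variables eligible for adjustment (non-descendants of ParentEd, excluding ParentEd and Attendance): {PeerGroup, SchoolQuality}.
Backdoor paths from ParentEd to Attendance:
  P1: ParentEd <- PeerGroup -> Attendance
  P2: ParentEd <- PeerGroup -> Tutoring <- Attendance
  P3: ParentEd <- PeerGroup -> Tutoring -> TestScore -> Neighborhood <- Attendance
  P4: ParentEd <- PeerGroup -> Tutoring -> Neighborhood <- Attendance
  P5: ParentEd <- PeerGroup -> TestScore <- Tutoring <- Attendance
  P6: ParentEd <- PeerGroup -> TestScore <- Tutoring -> Neighborhood <- Attendance
  P7: ParentEd <- PeerGroup -> TestScore -> Neighborhood <- Attendance
  P8: ParentEd <- PeerGroup -> TestScore -> Neighborhood <- Tutoring <- Attendance
The empty set is not sufficient: P1 (ParentEd <- PeerGroup -> Attendance) has no collider blocking it and no conditioned non-collider, so it is open.
Try {PeerGroup}:
  P1: blocked at fork node PeerGroup ∈ conditioning set.
  P2: blocked at fork node PeerGroup ∈ conditioning set.
  P3: blocked at fork node PeerGroup ∈ conditioning set.
  P4: blocked at fork node PeerGroup ∈ conditioning set.
  P5: blocked at fork node PeerGroup ∈ conditioning set.
  P6: blocked at fork node PeerGroup ∈ conditioning set.
  P7: blocked at fork node PeerGroup ∈ conditioning set.
  P8: blocked at fork node PeerGroup ∈ conditioning set.
{PeerGroup} contains no descendant of ParentEd and blocks every backdoor path.
No other singleton works — e.g. {SchoolQuality} leaves P1 open — so {PeerGroup} is the unique smallest valid adjustment set.

{PeerGroup}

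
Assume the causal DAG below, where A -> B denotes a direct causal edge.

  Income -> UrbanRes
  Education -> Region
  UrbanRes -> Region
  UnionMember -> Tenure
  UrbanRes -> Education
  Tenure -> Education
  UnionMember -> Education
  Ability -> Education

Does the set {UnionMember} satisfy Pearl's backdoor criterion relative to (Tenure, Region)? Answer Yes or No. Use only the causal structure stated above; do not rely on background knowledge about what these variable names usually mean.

Yes

Backdoor paths from Tenure to Region (paths whose first edge points into Tenure):
  P1: Tenure <- UnionMember -> Education <- UrbanRes -> Region
  P2: Tenure <- UnionMember -> Education -> Region
Condition 1 (no descendant of Tenure in the set): holds — descendants of Tenure are {Education, Region}; none are in {UnionMember}.
Condition 2 (every backdoor path blocked by {UnionMember}):
  P1: blocked at fork node UnionMember ∈ conditioning set.
  P2: blocked at fork node UnionMember ∈ conditioning set.
{UnionMember} satisfies the backdoor criterion.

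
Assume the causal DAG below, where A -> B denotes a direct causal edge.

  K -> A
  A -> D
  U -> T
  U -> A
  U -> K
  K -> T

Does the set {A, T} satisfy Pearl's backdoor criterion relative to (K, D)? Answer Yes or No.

No

Backdoor paths from K to D (paths whose first edge points into K):
  P1: K <- U -> A -> D
Condition 1 (no descendant of K in the set): FAILS — A and T are descendants of K.
Condition 2 (every backdoor path blocked by {A, T}):
  P1: blocked at chain node A ∈ conditioning set.
{A, T} does not satisfy the backdoor criterion.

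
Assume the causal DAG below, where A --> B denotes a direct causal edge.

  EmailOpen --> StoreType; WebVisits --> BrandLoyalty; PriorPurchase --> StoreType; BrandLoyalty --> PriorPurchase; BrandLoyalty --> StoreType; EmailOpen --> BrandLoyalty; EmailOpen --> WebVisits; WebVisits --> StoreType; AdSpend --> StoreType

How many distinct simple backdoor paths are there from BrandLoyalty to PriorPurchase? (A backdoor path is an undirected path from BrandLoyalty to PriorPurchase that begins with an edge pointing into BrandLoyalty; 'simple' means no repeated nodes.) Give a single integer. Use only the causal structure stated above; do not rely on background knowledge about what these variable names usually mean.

4

A backdoor path from BrandLoyalty to PriorPurchase is any simple undirected path whose first edge points into BrandLoyalty (i.e. leaves BrandLoyalty via a parent).
Parents of BrandLoyalty: {EmailOpen, WebVisits}.
Enumerating:
  P1: BrandLoyalty <- EmailOpen -> WebVisits -> StoreType <- PriorPurchase
  P2: BrandLoyalty <- EmailOpen -> StoreType <- PriorPurchase
  P3: BrandLoyalty <- WebVisits <- EmailOpen -> StoreType <- PriorPurchase
  P4: BrandLoyalty <- WebVisits -> StoreType <- PriorPurchase
That exhausts the simple backdoor paths. Count: 4.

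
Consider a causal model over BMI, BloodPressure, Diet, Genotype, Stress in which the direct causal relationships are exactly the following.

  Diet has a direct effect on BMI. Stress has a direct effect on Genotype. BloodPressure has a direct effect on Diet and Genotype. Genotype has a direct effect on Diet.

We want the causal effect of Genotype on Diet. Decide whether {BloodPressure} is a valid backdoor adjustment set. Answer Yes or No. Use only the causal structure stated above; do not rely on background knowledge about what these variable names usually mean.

Yes

Backdoor paths from Genotype to Diet (paths whose first edge points into Genotype):
  P1: Genotype <- BloodPressure -> Diet
Condition 1 (no descendant of Genotype in the set): holds — descendants of Genotype are {BMI, Diet}; none are in {BloodPressure}.
Condition 2 (every backdoor path blocked by {BloodPressure}):
  P1: blocked at fork node BloodPressure ∈ conditioning set.
{BloodPressure} satisfies the backdoor criterion.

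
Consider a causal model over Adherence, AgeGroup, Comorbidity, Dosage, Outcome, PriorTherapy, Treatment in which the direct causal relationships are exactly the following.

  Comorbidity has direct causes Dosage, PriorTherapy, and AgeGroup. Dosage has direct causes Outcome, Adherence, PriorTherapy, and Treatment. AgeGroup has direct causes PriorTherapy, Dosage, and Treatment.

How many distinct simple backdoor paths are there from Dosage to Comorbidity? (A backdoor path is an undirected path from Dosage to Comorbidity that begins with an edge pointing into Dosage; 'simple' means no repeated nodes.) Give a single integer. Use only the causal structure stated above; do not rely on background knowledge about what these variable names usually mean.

4

A backdoor path from Dosage to Comorbidity is any simple undirected path whose first edge points into Dosage (i.e. leaves Dosage via a parent).
Parents of Dosage: {Adherence, Outcome, PriorTherapy, Treatment}.
Enumerating:
  P1: Dosage <- PriorTherapy -> AgeGroup -> Comorbidity
  P2: Dosage <- PriorTherapy -> Comorbidity
  P3: Dosage <- Treatment -> AgeGroup <- PriorTherapy -> Comorbidity
  P4: Dosage <- Treatment -> AgeGroup -> Comorbidity
That exhausts the simple backdoor paths. Count: 4.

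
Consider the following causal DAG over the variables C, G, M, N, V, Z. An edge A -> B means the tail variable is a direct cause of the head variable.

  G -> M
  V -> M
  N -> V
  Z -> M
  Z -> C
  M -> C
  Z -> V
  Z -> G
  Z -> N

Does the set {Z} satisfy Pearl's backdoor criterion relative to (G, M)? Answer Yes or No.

Yes

Backdoor paths from G to M (paths whose first edge points into G):
  P1: G <- Z -> N -> V -> M
  P2: G <- Z -> V -> M
  P3: G <- Z -> M
  P4: G <- Z -> C <- M
Condition 1 (no descendant of G in the set): holds — descendants of G are {C, M}; none are in {Z}.
Condition 2 (every backdoor path blocked by {Z}):
  P1: blocked at fork node Z ∈ conditioning set.
  P2: blocked at fork node Z ∈ conditioning set.
  P3: blocked at fork node Z ∈ conditioning set.
  P4: blocked at fork node Z ∈ conditioning set.
{Z} satisfies the backdoor criterion.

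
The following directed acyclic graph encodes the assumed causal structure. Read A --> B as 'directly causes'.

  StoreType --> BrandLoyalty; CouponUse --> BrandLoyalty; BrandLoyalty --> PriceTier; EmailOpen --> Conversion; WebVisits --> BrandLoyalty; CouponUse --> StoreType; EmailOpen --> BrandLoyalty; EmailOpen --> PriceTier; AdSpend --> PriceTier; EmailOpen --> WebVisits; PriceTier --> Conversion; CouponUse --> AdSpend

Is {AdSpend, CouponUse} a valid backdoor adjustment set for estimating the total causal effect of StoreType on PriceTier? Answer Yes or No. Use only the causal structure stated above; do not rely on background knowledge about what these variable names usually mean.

Backdoor paths from StoreType to PriceTier (paths whose first edge points into StoreType):
  P1: StoreType <- CouponUse -> BrandLoyalty <- EmailOpen -> PriceTier
  P2: StoreType <- CouponUse -> BrandLoyalty <- EmailOpen -> Conversion <- PriceTier
  P3: StoreType <- CouponUse -> BrandLoyalty <- WebVisits <- EmailOpen -> PriceTier
  P4: StoreType <- CouponUse -> BrandLoyalty <- WebVisits <- EmailOpen -> Conversion <- PriceTier
  P5: StoreType <- CouponUse -> BrandLoyalty -> PriceTier
  P6: StoreType <- CouponUse -> AdSpend -> PriceTier
Condition 1 (no descendant of StoreType in the set): holds — descendants of StoreType are {BrandLoyalty, Conversion, PriceTier}; none are in {AdSpend, CouponUse}.
Condition 2 (every backdoor path blocked by {AdSpend, CouponUse}):
  P1: blocked at fork node CouponUse ∈ conditioning set.
  P2: blocked at fork node CouponUse ∈ conditioning set.
  P3: blocked at fork node CouponUse ∈ conditioning set.
  P4: blocked at fork node CouponUse ∈ conditioning set.
  P5: blocked at fork node CouponUse ∈ conditioning set.
  P6: blocked at fork node CouponUse ∈ conditioning set.
{AdSpend, CouponUse} satisfies the backdoor criterion.

Yes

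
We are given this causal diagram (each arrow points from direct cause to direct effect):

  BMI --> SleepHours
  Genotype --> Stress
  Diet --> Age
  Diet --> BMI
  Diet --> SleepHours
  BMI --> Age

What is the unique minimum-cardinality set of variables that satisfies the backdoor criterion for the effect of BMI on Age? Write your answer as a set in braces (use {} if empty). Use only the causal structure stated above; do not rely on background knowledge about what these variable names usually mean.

Variables eligible for adjustment (non-descendants of BMI, excluding BMI and Age): {Diet, Genotype, Stress}.
Backdoor paths from BMI to Age:
  P1: BMI <- Diet -> Age
The empty set is not sufficient: P1 (BMI <- Diet -> Age) has no collider blocking it and no conditioned non-collider, so it is open.
Try {Diet}:
  P1: blocked at fork node Diet ∈ conditioning set.
{Diet} contains no descendant of BMI and blocks every backdoor path.
No other singleton works — e.g. {Genotype} leaves P1 open — so {Diet} is the unique smallest valid adjustment set.

{Diet}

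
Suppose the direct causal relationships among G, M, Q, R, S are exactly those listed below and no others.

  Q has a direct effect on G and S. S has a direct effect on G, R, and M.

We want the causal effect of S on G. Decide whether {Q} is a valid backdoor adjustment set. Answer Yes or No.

Backdoor paths from S to G (paths whose first edge points into S):
  P1: S <- Q -> G
Condition 1 (no descendant of S in the set): holds — descendants of S are {G, M, R}; none are in {Q}.
Condition 2 (every backdoor path blocked by {Q}):
  P1: blocked at fork node Q ∈ conditioning set.
{Q} satisfies the backdoor criterion.

Yes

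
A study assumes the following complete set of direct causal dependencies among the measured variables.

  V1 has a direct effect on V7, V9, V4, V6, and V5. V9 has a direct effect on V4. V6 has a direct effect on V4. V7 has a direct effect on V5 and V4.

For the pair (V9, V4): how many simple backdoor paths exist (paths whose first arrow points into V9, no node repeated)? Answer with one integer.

A backdoor path from V9 to V4 is any simple undirected path whose first edge points into V9 (i.e. leaves V9 via a parent).
Parents of V9: {V1}.
Enumerating:
  P1: V9 <- V1 -> V6 -> V4
  P2: V9 <- V1 -> V7 -> V4
  P3: V9 <- V1 -> V5 <- V7 -> V4
  P4: V9 <- V1 -> V4
That exhausts the simple backdoor paths. Count: 4.

4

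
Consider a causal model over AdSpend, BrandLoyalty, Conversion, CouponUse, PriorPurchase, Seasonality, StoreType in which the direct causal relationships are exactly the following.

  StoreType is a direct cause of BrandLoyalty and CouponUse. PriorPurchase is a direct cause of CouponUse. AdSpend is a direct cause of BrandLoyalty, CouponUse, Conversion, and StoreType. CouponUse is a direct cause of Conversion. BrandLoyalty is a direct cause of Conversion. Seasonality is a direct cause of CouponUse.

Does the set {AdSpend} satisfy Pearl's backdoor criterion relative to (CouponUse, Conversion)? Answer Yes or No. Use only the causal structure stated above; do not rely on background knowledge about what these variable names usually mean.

Backdoor paths from CouponUse to Conversion (paths whose first edge points into CouponUse):
  P1: CouponUse <- AdSpend -> StoreType -> BrandLoyalty -> Conversion
  P2: CouponUse <- AdSpend -> BrandLoyalty -> Conversion
  P3: CouponUse <- AdSpend -> Conversion
  P4: CouponUse <- StoreType <- AdSpend -> BrandLoyalty -> Conversion
  P5: CouponUse <- StoreType <- AdSpend -> Conversion
  P6: CouponUse <- StoreType -> BrandLoyalty <- AdSpend -> Conversion
  P7: CouponUse <- StoreType -> BrandLoyalty -> Conversion
Condition 1 (no descendant of CouponUse in the set): holds — descendants of CouponUse are {Conversion}; none are in {AdSpend}.
Condition 2 (every backdoor path blocked by {AdSpend}):
  P1: blocked at fork node AdSpend ∈ conditioning set.
  P2: blocked at fork node AdSpend ∈ conditioning set.
  P3: blocked at fork node AdSpend ∈ conditioning set.
  P4: blocked at fork node AdSpend ∈ conditioning set.
  P5: blocked at fork node AdSpend ∈ conditioning set.
  P6: blocked at collider BrandLoyalty (neither it nor any descendant is in the conditioning set).
  P7: open — no interior node is in the conditioning set.
{AdSpend} does not satisfy the backdoor criterion.

No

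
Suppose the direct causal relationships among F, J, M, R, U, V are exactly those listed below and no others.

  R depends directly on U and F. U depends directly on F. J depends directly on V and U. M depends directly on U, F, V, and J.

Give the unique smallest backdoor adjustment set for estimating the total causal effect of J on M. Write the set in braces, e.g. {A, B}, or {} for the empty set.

{U, V}

Variables eligible for adjustment (non-descendants of J, excluding J and M): {F, R, U, V}.
Backdoor paths from J to M:
  P1: J <- V -> M
  P2: J <- U <- F -> M
  P3: J <- U -> R <- F -> M
  P4: J <- U -> M
The empty set is not sufficient: P1 (J <- V -> M) has no collider blocking it and no conditioned non-collider, so it is open.
Try {U, V}:
  P1: blocked at fork node V ∈ conditioning set.
  P2: blocked at chain node U ∈ conditioning set.
  P3: blocked at fork node U ∈ conditioning set.
  P4: blocked at fork node U ∈ conditioning set.
{U, V} contains no descendant of J and blocks every backdoor path.
Every element of {U, V} is needed (dropping U leaves P2 open; dropping V leaves P1 open), so no proper subset is valid.
Among all size-2 subsets of the eligible variables, only {U, V} blocks every backdoor path, so it is the unique smallest valid adjustment set.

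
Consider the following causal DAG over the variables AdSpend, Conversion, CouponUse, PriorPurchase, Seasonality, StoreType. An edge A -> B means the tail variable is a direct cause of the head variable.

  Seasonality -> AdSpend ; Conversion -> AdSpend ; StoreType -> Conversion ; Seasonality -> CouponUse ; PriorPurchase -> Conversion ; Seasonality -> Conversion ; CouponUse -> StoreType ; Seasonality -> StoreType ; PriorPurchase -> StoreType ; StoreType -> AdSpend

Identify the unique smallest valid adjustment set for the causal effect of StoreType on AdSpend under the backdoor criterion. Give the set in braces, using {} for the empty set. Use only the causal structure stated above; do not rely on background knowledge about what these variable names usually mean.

Variables eligible for adjustment (non-descendants of StoreType, excluding StoreType and AdSpend): {CouponUse, PriorPurchase, Seasonality}.
Backdoor paths from StoreType to AdSpend:
  P1: StoreType <- Seasonality -> Conversion -> AdSpend
  P2: StoreType <- Seasonality -> AdSpend
  P3: StoreType <- CouponUse <- Seasonality -> Conversion -> AdSpend
  P4: StoreType <- CouponUse <- Seasonality -> AdSpend
  P5: StoreType <- PriorPurchase -> Conversion <- Seasonality -> AdSpend
  P6: StoreType <- PriorPurchase -> Conversion -> AdSpend
The empty set is not sufficient: P1 (StoreType <- Seasonality -> Conversion -> AdSpend) has no collider blocking it and no conditioned non-collider, so it is open.
Try {PriorPurchase, Seasonality}:
  P1: blocked at fork node Seasonality ∈ conditioning set.
  P2: blocked at fork node Seasonality ∈ conditioning set.
  P3: blocked at fork node Seasonality ∈ conditioning set.
  P4: blocked at fork node Seasonality ∈ conditioning set.
  P5: blocked at fork node PriorPurchase ∈ conditioning set.
  P6: blocked at fork node PriorPurchase ∈ conditioning set.
{PriorPurchase, Seasonality} contains no descendant of StoreType and blocks every backdoor path.
Every element of {PriorPurchase, Seasonality} is needed (dropping PriorPurchase leaves P6 open; dropping Seasonality leaves P1 open), so no proper subset is valid.
Among all size-2 subsets of the eligible variables, only {PriorPurchase, Seasonality} blocks every backdoor path, so it is the unique smallest valid adjustment set.

{PriorPurchase, Seasonality}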